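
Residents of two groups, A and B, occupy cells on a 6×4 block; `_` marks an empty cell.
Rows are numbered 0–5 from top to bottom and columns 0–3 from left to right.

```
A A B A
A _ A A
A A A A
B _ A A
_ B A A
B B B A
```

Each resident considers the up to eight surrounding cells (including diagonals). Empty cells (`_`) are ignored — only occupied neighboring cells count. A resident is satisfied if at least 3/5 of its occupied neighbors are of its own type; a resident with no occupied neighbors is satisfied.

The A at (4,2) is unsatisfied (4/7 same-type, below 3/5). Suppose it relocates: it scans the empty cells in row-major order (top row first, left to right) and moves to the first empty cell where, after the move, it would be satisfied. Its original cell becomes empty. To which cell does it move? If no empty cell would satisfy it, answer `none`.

(1,1)

Vacating (4,2). Empty cells in order:
  (1,1): 7/8 same-type → satisfied — stop here.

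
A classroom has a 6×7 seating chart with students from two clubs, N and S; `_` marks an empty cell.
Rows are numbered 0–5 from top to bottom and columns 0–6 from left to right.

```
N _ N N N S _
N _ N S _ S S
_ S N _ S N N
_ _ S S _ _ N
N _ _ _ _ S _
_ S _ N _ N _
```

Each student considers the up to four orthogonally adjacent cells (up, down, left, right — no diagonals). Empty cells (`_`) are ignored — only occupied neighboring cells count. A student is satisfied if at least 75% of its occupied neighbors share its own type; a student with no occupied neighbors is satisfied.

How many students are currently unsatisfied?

Row 0: (0,0)N 1/1 ok · (0,2)N 2/2 ok · (0,3)N 2/3 unhappy · (0,4)N 1/2 unhappy · (0,5)S 1/2 unhappy
Row 1: (1,0)N 1/1 ok · (1,2)N 2/3 unhappy · (1,3)S 0/2 unhappy · (1,5)S 2/3 unhappy · (1,6)S 1/2 unhappy
Row 2: (2,1)S 0/1 unhappy · (2,2)N 1/3 unhappy · (2,4)S 0/1 unhappy · (2,5)N 1/3 unhappy · (2,6)N 2/3 unhappy
Row 3: (3,2)S 1/2 unhappy · (3,3)S 1/1 ok · (3,6)N 1/1 ok
Row 4: (4,0)N 0/0 ok · (4,5)S 0/1 unhappy
Row 5: (5,1)S 0/0 ok · (5,3)N 0/0 ok · (5,5)N 0/1 unhappy
Unsatisfied: (0,3), (0,4), (0,5), (1,2), (1,3), (1,5), (1,6), (2,1), (2,2), (2,4), (2,5), (2,6), (3,2), (4,5), (5,5) — 15 in total.

15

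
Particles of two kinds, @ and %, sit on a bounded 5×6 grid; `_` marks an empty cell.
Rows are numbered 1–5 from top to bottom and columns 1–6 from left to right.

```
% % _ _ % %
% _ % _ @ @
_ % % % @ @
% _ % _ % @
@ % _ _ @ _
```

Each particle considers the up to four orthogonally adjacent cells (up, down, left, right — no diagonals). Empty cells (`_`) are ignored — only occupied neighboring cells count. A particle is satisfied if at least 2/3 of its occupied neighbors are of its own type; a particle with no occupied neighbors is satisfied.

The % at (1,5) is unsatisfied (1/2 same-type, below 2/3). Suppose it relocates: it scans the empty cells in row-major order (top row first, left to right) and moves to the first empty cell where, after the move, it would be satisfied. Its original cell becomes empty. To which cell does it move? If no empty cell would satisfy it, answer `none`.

Vacating (1,5). Empty cells in order:
  (1,3): 2/2 same-type → satisfied — stop here.

(1,3)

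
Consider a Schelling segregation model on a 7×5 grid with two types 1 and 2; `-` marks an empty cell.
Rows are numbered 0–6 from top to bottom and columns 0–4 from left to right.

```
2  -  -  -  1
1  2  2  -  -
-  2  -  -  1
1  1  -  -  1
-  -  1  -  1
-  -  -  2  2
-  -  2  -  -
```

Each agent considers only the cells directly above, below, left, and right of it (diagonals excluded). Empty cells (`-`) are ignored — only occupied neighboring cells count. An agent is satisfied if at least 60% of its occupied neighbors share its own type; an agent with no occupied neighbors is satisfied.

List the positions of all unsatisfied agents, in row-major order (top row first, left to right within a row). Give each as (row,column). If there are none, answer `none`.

(0,0)2 0/1 not
(0,4)1 0/0 satisfied
(1,0)1 0/2 not
(1,1)2 2/3 satisfied
(1,2)2 1/1 satisfied
(2,1)2 1/2 not
(2,4)1 1/1 satisfied
(3,0)1 1/1 satisfied
(3,1)1 1/2 not
(3,4)1 2/2 satisfied
(4,2)1 0/0 satisfied
(4,4)1 1/2 not
(5,3)2 1/1 satisfied
(5,4)2 1/2 not
(6,2)2 0/0 satisfied

(0,0), (1,0), (2,1), (3,1), (4,4), (5,4)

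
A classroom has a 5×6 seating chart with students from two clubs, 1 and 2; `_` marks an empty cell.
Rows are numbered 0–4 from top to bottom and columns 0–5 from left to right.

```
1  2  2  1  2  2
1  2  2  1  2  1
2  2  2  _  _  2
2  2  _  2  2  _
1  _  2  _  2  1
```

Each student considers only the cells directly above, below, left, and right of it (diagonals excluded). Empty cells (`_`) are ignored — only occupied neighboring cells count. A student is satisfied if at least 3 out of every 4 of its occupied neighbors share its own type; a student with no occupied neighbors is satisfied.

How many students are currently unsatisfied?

(0,0)1 1/2 ✗
(0,1)2 2/3 ✗
(0,2)2 2/3 ✗
(0,3)1 1/3 ✗
(0,4)2 2/3 ✗
(0,5)2 1/2 ✗
(1,0)1 1/3 ✗
(1,1)2 3/4 ✓
(1,2)2 3/4 ✓
(1,3)1 1/3 ✗
(1,4)2 1/3 ✗
(1,5)1 0/3 ✗
(2,0)2 2/3 ✗
(2,1)2 4/4 ✓
(2,2)2 2/2 ✓
(2,5)2 0/1 ✗
(3,0)2 2/3 ✗
(3,1)2 2/2 ✓
(3,3)2 1/1 ✓
(3,4)2 2/2 ✓
(4,0)1 0/1 ✗
(4,2)2 0/0 ✓
(4,4)2 1/2 ✗
(4,5)1 0/1 ✗
Unsatisfied: (0,0), (0,1), (0,2), (0,3), (0,4), (0,5), (1,0), (1,3), (1,4), (1,5), (2,0), (2,5), (3,0), (4,0), (4,4), (4,5) — 16 in total.

16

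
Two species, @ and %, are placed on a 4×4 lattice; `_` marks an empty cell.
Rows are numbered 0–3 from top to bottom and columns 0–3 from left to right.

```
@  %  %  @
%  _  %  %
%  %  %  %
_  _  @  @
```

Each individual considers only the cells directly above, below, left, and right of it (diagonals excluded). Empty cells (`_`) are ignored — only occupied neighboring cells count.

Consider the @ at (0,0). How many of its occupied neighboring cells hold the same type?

Occupied neighbors of (0,0): (1,0)=%, (0,1)=%.
Same type (@): 0 of 2.

0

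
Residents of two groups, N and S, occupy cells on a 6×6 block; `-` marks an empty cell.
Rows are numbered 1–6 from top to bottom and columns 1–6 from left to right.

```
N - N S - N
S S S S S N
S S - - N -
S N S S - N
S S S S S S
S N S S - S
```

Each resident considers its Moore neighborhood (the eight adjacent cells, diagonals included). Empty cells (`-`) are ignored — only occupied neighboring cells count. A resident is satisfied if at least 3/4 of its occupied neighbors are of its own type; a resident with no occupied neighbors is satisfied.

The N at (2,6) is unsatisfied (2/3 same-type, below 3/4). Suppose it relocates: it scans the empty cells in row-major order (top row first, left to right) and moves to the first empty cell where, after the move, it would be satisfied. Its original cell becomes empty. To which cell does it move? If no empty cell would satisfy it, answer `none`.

Vacating (2,6). Empty cells in order:
  (1,2): 2/5 same-type → still unsatisfied.
  (1,5): 1/4 same-type → still unsatisfied.
  (3,3): 1/7 same-type → still unsatisfied.
  (3,4): 1/6 same-type → still unsatisfied.
  (3,6): 2/3 same-type → still unsatisfied.
  (4,5): 2/6 same-type → still unsatisfied.
  (6,5): 0/5 same-type → still unsatisfied.

none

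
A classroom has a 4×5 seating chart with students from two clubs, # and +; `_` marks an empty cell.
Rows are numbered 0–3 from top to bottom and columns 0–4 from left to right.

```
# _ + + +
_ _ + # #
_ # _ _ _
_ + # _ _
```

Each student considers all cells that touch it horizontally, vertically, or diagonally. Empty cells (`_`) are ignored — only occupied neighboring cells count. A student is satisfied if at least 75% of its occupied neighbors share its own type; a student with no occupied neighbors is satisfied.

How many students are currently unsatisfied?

9

Row 0: (0,0)# 0/0 ✓ · (0,2)+ 2/3 ✗ · (0,3)+ 3/5 ✗ · (0,4)+ 1/3 ✗
Row 1: (1,2)+ 2/4 ✗ · (1,3)# 1/5 ✗ · (1,4)# 1/3 ✗
Row 2: (2,1)# 1/3 ✗
Row 3: (3,1)+ 0/2 ✗ · (3,2)# 1/2 ✗
Unsatisfied: (0,2), (0,3), (0,4), (1,2), (1,3), (1,4), (2,1), (3,1), (3,2) — 9 in total.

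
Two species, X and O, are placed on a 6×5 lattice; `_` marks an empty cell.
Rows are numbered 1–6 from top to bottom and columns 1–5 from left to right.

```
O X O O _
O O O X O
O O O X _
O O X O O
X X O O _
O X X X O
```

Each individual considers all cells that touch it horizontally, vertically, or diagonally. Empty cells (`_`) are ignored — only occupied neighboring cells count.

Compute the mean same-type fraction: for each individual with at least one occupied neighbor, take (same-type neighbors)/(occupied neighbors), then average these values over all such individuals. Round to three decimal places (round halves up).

(1,1)O 2/3
(1,2)X 0/5
(1,3)O 3/5
(1,4)O 3/4
(2,1)O 4/5
(2,2)O 7/8
(2,3)O 5/8
(2,4)X 1/6
(2,5)O 1/3
(3,1)O 5/5
(3,2)O 7/8
(3,3)O 5/8
(3,4)X 2/7
(4,1)O 3/5
(4,2)O 5/8
(4,3)X 2/8
(4,4)O 4/6
(4,5)O 2/3
(5,1)X 2/5
(5,2)X 4/8
(5,3)O 3/8
(5,4)O 4/7
(6,1)O 0/3
(6,2)X 3/5
(6,3)X 3/5
(6,4)X 1/4
(6,5)O 1/2
Sum over 27 individuals: 2/3 + 0/5 + 3/5 + 3/4 + 4/5 + 7/8 + 5/8 + 1/6 + 1/3 + 5/5 + 7/8 + 5/8 + 2/7 + 3/5 + 5/8 + 2/8 + 4/6 + 2/3 + 2/5 + 4/8 + 3/8 + 4/7 + 0/3 + 3/5 + 3/5 + 1/4 + 1/2 = 1989/140; mean = 1989/140 ÷ 27 = 221/420 = 0.526190… → 0.526.

0.526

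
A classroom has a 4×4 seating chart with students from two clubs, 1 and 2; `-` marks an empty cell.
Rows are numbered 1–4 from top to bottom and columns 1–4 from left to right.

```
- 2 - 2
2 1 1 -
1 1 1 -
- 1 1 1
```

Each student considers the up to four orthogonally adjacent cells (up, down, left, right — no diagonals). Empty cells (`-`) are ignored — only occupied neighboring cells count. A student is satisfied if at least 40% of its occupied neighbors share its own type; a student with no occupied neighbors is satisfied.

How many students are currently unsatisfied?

(1,2)2 0/1 ✗
(1,4)2 0/0 ✓
(2,1)2 0/2 ✗
(2,2)1 2/4 ✓
(2,3)1 2/2 ✓
(3,1)1 1/2 ✓
(3,2)1 4/4 ✓
(3,3)1 3/3 ✓
(4,2)1 2/2 ✓
(4,3)1 3/3 ✓
(4,4)1 1/1 ✓
Unsatisfied: (1,2), (2,1) — 2 in total.

2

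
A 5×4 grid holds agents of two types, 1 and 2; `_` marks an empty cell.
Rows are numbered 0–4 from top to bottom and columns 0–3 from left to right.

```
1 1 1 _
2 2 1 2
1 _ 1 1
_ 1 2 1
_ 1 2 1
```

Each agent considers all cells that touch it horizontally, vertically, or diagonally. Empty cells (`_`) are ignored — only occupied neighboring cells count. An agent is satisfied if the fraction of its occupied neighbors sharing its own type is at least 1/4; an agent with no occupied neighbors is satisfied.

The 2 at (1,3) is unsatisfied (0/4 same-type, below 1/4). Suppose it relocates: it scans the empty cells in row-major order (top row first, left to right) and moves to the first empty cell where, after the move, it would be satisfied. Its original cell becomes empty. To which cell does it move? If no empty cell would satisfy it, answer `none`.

(2,1)

Vacating (1,3). Empty cells in order:
  (0,3): 0/2 same-type → still unsatisfied.
  (2,1): 3/7 same-type → satisfied — stop here.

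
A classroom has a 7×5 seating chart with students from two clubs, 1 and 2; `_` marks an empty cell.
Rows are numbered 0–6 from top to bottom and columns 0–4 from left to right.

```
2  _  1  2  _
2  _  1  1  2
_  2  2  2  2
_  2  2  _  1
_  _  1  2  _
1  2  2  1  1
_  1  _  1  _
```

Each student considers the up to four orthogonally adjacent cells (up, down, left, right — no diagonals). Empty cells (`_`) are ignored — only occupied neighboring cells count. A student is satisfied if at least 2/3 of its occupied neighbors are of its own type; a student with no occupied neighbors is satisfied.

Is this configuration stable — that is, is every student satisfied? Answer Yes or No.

No

(0,0)2 1/1 satisfied
(0,2)1 1/2 not
(0,3)2 0/2 not
(1,0)2 1/1 satisfied
(1,2)1 2/3 satisfied
(1,3)1 1/4 not
(1,4)2 1/2 not
(2,1)2 2/2 satisfied
(2,2)2 3/4 satisfied
(2,3)2 2/3 satisfied
(2,4)2 2/3 satisfied
(3,1)2 2/2 satisfied
(3,2)2 2/3 satisfied
(3,4)1 0/1 not
(4,2)1 0/3 not
(4,3)2 0/2 not
(5,0)1 0/1 not
(5,1)2 1/3 not
(5,2)2 1/3 not
(5,3)1 2/4 not
(5,4)1 1/1 satisfied
(6,1)1 0/1 not
(6,3)1 1/1 satisfied
For instance (0,2) has only 1/2 same-type neighbors, below 2/3.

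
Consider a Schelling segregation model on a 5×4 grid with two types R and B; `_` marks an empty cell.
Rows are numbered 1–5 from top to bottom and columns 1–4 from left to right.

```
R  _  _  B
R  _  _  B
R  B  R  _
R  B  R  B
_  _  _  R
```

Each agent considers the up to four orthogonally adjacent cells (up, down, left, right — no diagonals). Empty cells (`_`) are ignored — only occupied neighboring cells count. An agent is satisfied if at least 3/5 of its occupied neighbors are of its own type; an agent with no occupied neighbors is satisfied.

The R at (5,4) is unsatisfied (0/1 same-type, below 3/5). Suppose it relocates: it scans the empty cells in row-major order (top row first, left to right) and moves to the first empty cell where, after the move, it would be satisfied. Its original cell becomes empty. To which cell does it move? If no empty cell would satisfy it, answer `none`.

(1,2)

Vacating (5,4). Empty cells in order:
  (1,2): 1/1 same-type → satisfied — stop here.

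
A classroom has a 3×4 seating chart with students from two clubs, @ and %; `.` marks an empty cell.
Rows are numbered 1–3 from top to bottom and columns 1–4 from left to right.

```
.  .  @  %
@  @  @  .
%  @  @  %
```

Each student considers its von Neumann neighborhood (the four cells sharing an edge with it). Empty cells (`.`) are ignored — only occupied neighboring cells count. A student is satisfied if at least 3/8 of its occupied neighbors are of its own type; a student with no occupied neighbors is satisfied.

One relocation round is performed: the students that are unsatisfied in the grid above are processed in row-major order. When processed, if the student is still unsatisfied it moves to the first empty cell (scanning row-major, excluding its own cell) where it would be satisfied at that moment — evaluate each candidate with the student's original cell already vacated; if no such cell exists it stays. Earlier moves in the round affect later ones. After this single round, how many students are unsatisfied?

Initially unsatisfied (in order): (1,4), (3,1), (3,4).
  (1,4) → (2,4).
  (3,1) → (1,4).
  (3,4): now satisfied by earlier moves; stays.
Resulting grid:
. . @ %
@ @ @ %
. @ @ %
All satisfied now.

0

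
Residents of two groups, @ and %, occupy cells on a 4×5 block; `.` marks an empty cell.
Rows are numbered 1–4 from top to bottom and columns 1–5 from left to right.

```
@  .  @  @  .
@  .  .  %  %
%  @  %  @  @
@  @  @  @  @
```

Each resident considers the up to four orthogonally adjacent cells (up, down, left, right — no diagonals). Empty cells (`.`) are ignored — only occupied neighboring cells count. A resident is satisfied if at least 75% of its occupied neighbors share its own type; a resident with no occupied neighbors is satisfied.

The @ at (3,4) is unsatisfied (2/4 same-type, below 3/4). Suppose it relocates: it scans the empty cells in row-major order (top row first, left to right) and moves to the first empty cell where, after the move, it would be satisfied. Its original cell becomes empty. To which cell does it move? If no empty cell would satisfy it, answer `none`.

(1,2)

Vacating (3,4). Empty cells in order:
  (1,2): 2/2 same-type → satisfied — stop here.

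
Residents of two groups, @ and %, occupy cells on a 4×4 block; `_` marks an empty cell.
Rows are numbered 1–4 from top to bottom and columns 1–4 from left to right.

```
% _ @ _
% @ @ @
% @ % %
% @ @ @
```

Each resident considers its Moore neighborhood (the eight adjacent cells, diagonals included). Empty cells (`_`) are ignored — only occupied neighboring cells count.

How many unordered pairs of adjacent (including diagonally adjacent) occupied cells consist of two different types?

Scan each occupied cell's neighbors to the right and below (and the two forward diagonals) so each pair is counted once.
Row 1: %(1,1)–%(2,1)= %(1,1)–@(2,2)≠ @(1,3)–@(2,3)= @(1,3)–@(2,4)= @(1,3)–@(2,2)=  → 1/5 unlike.
Row 2: %(2,1)–@(2,2)≠ %(2,1)–%(3,1)= %(2,1)–@(3,2)≠ @(2,2)–@(2,3)= @(2,2)–@(3,2)= @(2,2)–%(3,3)≠ @(2,2)–%(3,1)≠ @(2,3)–@(2,4)= @(2,3)–%(3,3)≠ @(2,3)–%(3,4)≠ @(2,3)–@(3,2)= @(2,4)–%(3,4)≠ @(2,4)–%(3,3)≠  → 8/13 unlike.
Row 3: %(3,1)–@(3,2)≠ %(3,1)–%(4,1)= %(3,1)–@(4,2)≠ @(3,2)–%(3,3)≠ @(3,2)–@(4,2)= @(3,2)–@(4,3)= @(3,2)–%(4,1)≠ %(3,3)–%(3,4)= %(3,3)–@(4,3)≠ %(3,3)–@(4,4)≠ %(3,3)–@(4,2)≠ %(3,4)–@(4,4)≠ %(3,4)–@(4,3)≠  → 9/13 unlike.
Row 4: %(4,1)–@(4,2)≠ @(4,2)–@(4,3)= @(4,3)–@(4,4)=  → 1/3 unlike.
Total adjacent occupied pairs: 34; unlike-type pairs: 19.

19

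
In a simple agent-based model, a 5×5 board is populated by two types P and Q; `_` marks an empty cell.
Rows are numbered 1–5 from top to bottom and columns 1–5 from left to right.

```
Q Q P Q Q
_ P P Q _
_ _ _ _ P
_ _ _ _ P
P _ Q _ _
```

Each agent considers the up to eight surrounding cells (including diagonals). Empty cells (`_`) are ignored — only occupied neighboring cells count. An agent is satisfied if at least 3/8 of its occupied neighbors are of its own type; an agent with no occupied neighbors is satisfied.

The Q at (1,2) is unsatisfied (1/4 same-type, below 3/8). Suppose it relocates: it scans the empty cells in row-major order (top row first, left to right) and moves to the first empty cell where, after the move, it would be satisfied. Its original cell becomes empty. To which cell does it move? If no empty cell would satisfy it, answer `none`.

Vacating (1,2). Empty cells in order:
  (2,1): 1/2 same-type → satisfied — stop here.

(2,1)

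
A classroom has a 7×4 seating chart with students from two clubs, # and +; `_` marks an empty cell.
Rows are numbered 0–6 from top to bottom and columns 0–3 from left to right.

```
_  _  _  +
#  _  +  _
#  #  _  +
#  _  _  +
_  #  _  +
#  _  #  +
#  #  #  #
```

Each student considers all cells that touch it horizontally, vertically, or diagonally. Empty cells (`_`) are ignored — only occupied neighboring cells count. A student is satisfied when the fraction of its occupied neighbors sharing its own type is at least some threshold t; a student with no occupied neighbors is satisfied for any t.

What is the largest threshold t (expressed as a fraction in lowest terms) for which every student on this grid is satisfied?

1/4

Row 0: (0,3)+ 1/1
Row 1: (1,0)# 2/2 · (1,2)+ 2/3
Row 2: (2,0)# 3/3 · (2,1)# 3/4 · (2,3)+ 2/2
Row 3: (3,0)# 3/3 · (3,3)+ 2/2
Row 4: (4,1)# 3/3 · (4,3)+ 2/3
Row 5: (5,0)# 3/3 · (5,2)# 4/6 · (5,3)+ 1/4
Row 6: (6,0)# 2/2 · (6,1)# 4/4 · (6,2)# 3/4 · (6,3)# 2/3
The smallest same-type fraction is 1/4 at (5,3), which reduces to 1/4. Any threshold above that leaves this student unsatisfied.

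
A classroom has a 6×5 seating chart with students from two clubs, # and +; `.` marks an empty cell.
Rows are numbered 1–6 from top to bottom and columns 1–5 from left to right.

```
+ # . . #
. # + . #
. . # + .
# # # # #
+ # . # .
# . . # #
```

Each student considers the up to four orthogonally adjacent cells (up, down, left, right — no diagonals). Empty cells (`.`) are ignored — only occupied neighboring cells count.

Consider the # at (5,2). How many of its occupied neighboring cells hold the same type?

1

Occupied neighbors of (5,2): (4,2)=#, (5,1)=+.
Same type (#): 1 of 2.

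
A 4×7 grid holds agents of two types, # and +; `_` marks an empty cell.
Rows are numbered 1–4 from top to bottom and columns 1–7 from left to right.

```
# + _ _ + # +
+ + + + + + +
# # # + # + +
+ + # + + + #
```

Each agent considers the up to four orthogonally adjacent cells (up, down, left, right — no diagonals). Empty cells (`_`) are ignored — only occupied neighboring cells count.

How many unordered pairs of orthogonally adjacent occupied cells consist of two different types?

19

Scan each occupied cell's neighbors to the right and below so each pair is counted once.
From row 1: 5 unlike of 8 pairs (running 5/8).
From row 2: 4 unlike of 13 pairs (running 9/21).
From row 3: 7 unlike of 13 pairs (running 16/34).
From row 4: 3 unlike of 6 pairs (running 19/40).
Total adjacent occupied pairs: 40; unlike-type pairs: 19.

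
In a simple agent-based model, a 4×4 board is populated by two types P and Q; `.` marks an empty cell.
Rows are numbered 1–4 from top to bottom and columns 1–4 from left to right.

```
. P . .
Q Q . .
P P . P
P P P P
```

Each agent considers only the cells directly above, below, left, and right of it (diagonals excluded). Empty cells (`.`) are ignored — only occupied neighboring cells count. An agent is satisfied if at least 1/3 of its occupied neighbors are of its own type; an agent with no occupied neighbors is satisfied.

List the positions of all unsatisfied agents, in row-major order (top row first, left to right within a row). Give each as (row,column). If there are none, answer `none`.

(1,2)

Row 1: (1,2)P 0/1 unhappy
Row 2: (2,1)Q 1/2 ok · (2,2)Q 1/3 ok
Row 3: (3,1)P 2/3 ok · (3,2)P 2/3 ok · (3,4)P 1/1 ok
Row 4: (4,1)P 2/2 ok · (4,2)P 3/3 ok · (4,3)P 2/2 ok · (4,4)P 2/2 ok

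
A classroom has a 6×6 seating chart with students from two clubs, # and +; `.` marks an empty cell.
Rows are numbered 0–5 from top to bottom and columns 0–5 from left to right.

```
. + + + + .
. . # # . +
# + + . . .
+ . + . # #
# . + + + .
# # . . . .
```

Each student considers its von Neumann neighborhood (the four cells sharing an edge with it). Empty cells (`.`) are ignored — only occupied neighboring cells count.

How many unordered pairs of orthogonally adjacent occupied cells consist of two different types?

7

Scan each occupied cell's neighbors to the right and below so each pair is counted once.
Row 0: +(0,1)–+(0,2)= +(0,2)–+(0,3)= +(0,2)–#(1,2)≠ +(0,3)–+(0,4)= +(0,3)–#(1,3)≠  → 2/5 unlike.
Row 1: #(1,2)–#(1,3)= #(1,2)–+(2,2)≠  → 1/2 unlike.
Row 2: #(2,0)–+(2,1)≠ #(2,0)–+(3,0)≠ +(2,1)–+(2,2)= +(2,2)–+(3,2)=  → 2/4 unlike.
Row 3: +(3,0)–#(4,0)≠ +(3,2)–+(4,2)= #(3,4)–#(3,5)= #(3,4)–+(4,4)≠  → 2/4 unlike.
Row 4: #(4,0)–#(5,0)= +(4,2)–+(4,3)= +(4,3)–+(4,4)=  → 0/3 unlike.
Row 5: #(5,0)–#(5,1)=  → 0/1 unlike.
Total adjacent occupied pairs: 19; unlike-type pairs: 7.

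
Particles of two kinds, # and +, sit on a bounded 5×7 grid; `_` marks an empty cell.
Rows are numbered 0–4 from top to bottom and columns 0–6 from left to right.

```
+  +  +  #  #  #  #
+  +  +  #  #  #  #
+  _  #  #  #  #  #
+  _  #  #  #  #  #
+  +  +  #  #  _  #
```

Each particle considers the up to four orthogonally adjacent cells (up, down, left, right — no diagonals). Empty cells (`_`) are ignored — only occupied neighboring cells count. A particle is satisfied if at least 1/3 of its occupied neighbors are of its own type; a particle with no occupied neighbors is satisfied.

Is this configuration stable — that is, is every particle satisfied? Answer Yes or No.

Yes

(0,0)+ 2/2 ok
(0,1)+ 3/3 ok
(0,2)+ 2/3 ok
(0,3)# 2/3 ok
(0,4)# 3/3 ok
(0,5)# 3/3 ok
(0,6)# 2/2 ok
(1,0)+ 3/3 ok
(1,1)+ 3/3 ok
(1,2)+ 2/4 ok
(1,3)# 3/4 ok
(1,4)# 4/4 ok
(1,5)# 4/4 ok
(1,6)# 3/3 ok
(2,0)+ 2/2 ok
(2,2)# 2/3 ok
(2,3)# 4/4 ok
(2,4)# 4/4 ok
(2,5)# 4/4 ok
(2,6)# 3/3 ok
(3,0)+ 2/2 ok
(3,2)# 2/3 ok
(3,3)# 4/4 ok
(3,4)# 4/4 ok
(3,5)# 3/3 ok
(3,6)# 3/3 ok
(4,0)+ 2/2 ok
(4,1)+ 2/2 ok
(4,2)+ 1/3 ok
(4,3)# 2/3 ok
(4,4)# 2/2 ok
(4,6)# 1/1 ok
All meet the threshold, so the configuration is stable.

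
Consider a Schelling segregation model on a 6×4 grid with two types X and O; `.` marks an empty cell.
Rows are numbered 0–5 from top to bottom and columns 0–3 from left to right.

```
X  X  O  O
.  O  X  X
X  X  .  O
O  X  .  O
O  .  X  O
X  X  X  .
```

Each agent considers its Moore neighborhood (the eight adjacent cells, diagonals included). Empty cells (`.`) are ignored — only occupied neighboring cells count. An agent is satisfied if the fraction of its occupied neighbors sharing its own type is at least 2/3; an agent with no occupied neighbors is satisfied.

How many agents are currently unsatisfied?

(0,0)X 1/2 not
(0,1)X 2/4 not
(0,2)O 2/5 not
(0,3)O 1/3 not
(1,1)O 1/6 not
(1,2)X 3/7 not
(1,3)X 1/4 not
(2,0)X 2/4 not
(2,1)X 3/5 not
(2,3)O 1/3 not
(3,0)O 1/4 not
(3,1)X 3/5 not
(3,3)O 2/3 satisfied
(4,0)O 1/4 not
(4,2)X 3/5 not
(4,3)O 1/3 not
(5,0)X 1/2 not
(5,1)X 3/4 satisfied
(5,2)X 2/3 satisfied
Unsatisfied: (0,0), (0,1), (0,2), (0,3), (1,1), (1,2), (1,3), (2,0), (2,1), (2,3), (3,0), (3,1), (4,0), (4,2), (4,3), (5,0) — 16 in total.

16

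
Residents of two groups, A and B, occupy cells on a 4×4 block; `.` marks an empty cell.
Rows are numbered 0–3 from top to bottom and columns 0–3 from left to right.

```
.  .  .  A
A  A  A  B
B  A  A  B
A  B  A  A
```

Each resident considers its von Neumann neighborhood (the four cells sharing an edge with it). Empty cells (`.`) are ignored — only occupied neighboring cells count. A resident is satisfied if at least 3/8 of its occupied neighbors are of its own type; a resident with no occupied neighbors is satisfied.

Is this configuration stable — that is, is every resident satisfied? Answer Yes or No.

Row 0: (0,3)A 0/1 not
Row 1: (1,0)A 1/2 satisfied · (1,1)A 3/3 satisfied · (1,2)A 2/3 satisfied · (1,3)B 1/3 not
Row 2: (2,0)B 0/3 not · (2,1)A 2/4 satisfied · (2,2)A 3/4 satisfied · (2,3)B 1/3 not
Row 3: (3,0)A 0/2 not · (3,1)B 0/3 not · (3,2)A 2/3 satisfied · (3,3)A 1/2 satisfied
For instance (0,3) has only 0/1 same-type neighbors, below 3/8.

No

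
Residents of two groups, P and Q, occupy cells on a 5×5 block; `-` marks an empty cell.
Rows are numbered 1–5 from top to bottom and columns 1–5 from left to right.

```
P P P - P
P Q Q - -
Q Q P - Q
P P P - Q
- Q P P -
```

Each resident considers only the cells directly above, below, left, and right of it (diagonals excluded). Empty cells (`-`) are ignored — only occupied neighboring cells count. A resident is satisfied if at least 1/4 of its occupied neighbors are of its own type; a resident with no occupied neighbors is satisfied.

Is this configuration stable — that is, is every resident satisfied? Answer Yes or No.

No

(1,1)P 2/2 satisfied
(1,2)P 2/3 satisfied
(1,3)P 1/2 satisfied
(1,5)P 0/0 satisfied
(2,1)P 1/3 satisfied
(2,2)Q 2/4 satisfied
(2,3)Q 1/3 satisfied
(3,1)Q 1/3 satisfied
(3,2)Q 2/4 satisfied
(3,3)P 1/3 satisfied
(3,5)Q 1/1 satisfied
(4,1)P 1/2 satisfied
(4,2)P 2/4 satisfied
(4,3)P 3/3 satisfied
(4,5)Q 1/1 satisfied
(5,2)Q 0/2 not
(5,3)P 2/3 satisfied
(5,4)P 1/1 satisfied
For instance (5,2) has only 0/2 same-type neighbors, below 1/4.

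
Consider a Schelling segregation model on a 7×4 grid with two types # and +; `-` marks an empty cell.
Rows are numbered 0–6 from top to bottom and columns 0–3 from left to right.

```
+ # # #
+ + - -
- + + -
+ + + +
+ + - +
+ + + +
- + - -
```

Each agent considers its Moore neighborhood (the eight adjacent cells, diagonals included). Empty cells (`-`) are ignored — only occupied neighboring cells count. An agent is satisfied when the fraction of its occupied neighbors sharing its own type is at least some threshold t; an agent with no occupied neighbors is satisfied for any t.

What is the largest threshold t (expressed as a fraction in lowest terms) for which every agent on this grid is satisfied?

(0,0)+ 2/3
(0,1)# 1/4
(0,2)# 2/3
(0,3)# 1/1
(1,0)+ 3/4
(1,1)+ 4/6
(2,1)+ 6/6
(2,2)+ 5/5
(3,0)+ 4/4
(3,1)+ 6/6
(3,2)+ 6/6
(3,3)+ 3/3
(4,0)+ 5/5
(4,1)+ 7/7
(4,3)+ 4/4
(5,0)+ 4/4
(5,1)+ 5/5
(5,2)+ 5/5
(5,3)+ 2/2
(6,1)+ 3/3
The smallest same-type fraction is 1/4 at (0,1), which reduces to 1/4. Any threshold above that leaves this agent unsatisfied.

1/4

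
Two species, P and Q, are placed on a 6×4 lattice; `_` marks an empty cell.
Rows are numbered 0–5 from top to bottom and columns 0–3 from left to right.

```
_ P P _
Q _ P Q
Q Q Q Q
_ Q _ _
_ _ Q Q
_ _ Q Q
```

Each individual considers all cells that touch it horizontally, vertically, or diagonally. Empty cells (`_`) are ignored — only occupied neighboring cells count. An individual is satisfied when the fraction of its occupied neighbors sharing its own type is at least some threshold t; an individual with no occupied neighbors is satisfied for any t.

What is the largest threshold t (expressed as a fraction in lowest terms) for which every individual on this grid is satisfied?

Row 0: (0,1)P 2/3 · (0,2)P 2/3
Row 1: (1,0)Q 2/3 · (1,2)P 2/6 · (1,3)Q 2/4
Row 2: (2,0)Q 3/3 · (2,1)Q 4/5 · (2,2)Q 4/5 · (2,3)Q 2/3
Row 3: (3,1)Q 4/4
Row 4: (4,2)Q 4/4 · (4,3)Q 3/3
Row 5: (5,2)Q 3/3 · (5,3)Q 3/3
The smallest same-type fraction is 2/6 at (1,2), which reduces to 1/3. Any threshold above that leaves this individual unsatisfied.

1/3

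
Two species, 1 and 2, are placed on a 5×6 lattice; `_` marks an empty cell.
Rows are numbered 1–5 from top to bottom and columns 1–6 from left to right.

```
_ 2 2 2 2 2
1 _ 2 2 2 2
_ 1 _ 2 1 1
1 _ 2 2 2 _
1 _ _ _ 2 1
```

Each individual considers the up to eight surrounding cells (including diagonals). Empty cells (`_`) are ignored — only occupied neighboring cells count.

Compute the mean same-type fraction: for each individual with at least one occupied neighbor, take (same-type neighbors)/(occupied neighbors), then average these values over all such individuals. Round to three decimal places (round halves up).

0.695

Row 1: (1,2)2 2/3 · (1,3)2 4/4 · (1,4)2 5/5 · (1,5)2 5/5 · (1,6)2 3/3
Row 2: (2,1)1 1/2 · (2,3)2 5/6 · (2,4)2 6/7 · (2,5)2 6/8 · (2,6)2 3/5
Row 3: (3,2)1 2/4 · (3,4)2 6/7 · (3,5)1 1/7 · (3,6)1 1/4
Row 4: (4,1)1 2/2 · (4,3)2 2/3 · (4,4)2 4/5 · (4,5)2 3/6
Row 5: (5,1)1 1/1 · (5,5)2 2/3 · (5,6)1 0/2
Sum over 21 individuals: 2/3 + 4/4 + 5/5 + 5/5 + 3/3 + 1/2 + 5/6 + 6/7 + 6/8 + 3/5 + 2/4 + 6/7 + 1/7 + 1/4 + 2/2 + 2/3 + 4/5 + 3/6 + 1/1 + 2/3 + 0/2 = 1532/105; mean = 1532/105 ÷ 21 = 1532/2205 = 0.694784… → 0.695.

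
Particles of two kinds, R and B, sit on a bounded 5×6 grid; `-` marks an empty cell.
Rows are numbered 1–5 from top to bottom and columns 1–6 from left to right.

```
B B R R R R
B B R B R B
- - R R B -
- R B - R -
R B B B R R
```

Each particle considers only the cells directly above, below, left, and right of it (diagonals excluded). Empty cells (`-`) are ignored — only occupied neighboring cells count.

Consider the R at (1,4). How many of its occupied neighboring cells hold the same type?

2

Occupied neighbors of (1,4): (2,4)=B, (1,3)=R, (1,5)=R.
Same type (R): 2 of 3.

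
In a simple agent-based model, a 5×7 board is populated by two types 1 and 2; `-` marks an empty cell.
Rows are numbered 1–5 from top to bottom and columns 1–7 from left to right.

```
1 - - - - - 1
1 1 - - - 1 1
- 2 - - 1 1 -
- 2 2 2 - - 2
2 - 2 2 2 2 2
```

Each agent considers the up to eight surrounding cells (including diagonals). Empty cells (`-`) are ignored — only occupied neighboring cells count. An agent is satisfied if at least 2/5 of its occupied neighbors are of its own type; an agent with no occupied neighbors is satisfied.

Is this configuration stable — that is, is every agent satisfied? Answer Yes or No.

(1,1)1 2/2 ok
(1,7)1 2/2 ok
(2,1)1 2/3 ok
(2,2)1 2/3 ok
(2,6)1 4/4 ok
(2,7)1 3/3 ok
(3,2)2 2/4 ok
(3,5)1 2/3 ok
(3,6)1 3/4 ok
(4,2)2 4/4 ok
(4,3)2 5/5 ok
(4,4)2 4/5 ok
(4,7)2 2/3 ok
(5,1)2 1/1 ok
(5,3)2 4/4 ok
(5,4)2 4/4 ok
(5,5)2 3/3 ok
(5,6)2 3/3 ok
(5,7)2 2/2 ok
All meet the threshold, so the configuration is stable.

Yes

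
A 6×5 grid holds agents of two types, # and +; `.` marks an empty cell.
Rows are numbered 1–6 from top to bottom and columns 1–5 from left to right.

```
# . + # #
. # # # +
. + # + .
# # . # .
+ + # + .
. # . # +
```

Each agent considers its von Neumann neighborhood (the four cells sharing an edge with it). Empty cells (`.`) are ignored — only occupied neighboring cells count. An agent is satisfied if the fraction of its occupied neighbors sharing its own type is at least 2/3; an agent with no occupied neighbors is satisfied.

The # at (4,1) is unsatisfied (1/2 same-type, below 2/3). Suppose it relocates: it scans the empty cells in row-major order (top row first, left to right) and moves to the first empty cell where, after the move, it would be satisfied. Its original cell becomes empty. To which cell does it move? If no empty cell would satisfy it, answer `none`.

Vacating (4,1). Empty cells in order:
  (1,2): 2/3 same-type → satisfied — stop here.

(1,2)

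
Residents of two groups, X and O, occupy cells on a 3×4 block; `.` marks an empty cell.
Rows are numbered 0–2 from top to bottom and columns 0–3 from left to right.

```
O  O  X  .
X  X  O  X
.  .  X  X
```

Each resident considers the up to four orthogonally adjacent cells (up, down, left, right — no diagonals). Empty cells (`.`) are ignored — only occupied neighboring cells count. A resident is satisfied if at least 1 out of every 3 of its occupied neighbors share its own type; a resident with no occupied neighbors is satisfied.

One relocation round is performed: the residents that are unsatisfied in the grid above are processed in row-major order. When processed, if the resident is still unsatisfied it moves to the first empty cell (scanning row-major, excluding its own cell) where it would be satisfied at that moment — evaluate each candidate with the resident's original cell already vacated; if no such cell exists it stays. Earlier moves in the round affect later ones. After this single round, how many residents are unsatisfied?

Initially unsatisfied (in order): (0,2), (1,2).
  (0,2) → (0,3).
  (1,2) → (0,2).
Resulting grid:
O O O X
X X . X
. . X X
All satisfied now.

0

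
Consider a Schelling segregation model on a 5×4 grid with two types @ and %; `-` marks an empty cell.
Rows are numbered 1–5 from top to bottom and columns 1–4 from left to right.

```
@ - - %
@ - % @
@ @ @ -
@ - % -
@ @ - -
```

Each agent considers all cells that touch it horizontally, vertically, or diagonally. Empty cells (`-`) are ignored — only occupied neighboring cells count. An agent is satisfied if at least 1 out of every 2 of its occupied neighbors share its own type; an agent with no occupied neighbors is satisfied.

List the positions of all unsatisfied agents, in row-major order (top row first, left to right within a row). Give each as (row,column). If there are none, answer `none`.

(2,3), (2,4), (4,3)

(1,1)@ 1/1 satisfied
(1,4)% 1/2 satisfied
(2,1)@ 3/3 satisfied
(2,3)% 1/4 not
(2,4)@ 1/3 not
(3,1)@ 3/3 satisfied
(3,2)@ 4/6 satisfied
(3,3)@ 2/4 satisfied
(4,1)@ 4/4 satisfied
(4,3)% 0/3 not
(5,1)@ 2/2 satisfied
(5,2)@ 2/3 satisfied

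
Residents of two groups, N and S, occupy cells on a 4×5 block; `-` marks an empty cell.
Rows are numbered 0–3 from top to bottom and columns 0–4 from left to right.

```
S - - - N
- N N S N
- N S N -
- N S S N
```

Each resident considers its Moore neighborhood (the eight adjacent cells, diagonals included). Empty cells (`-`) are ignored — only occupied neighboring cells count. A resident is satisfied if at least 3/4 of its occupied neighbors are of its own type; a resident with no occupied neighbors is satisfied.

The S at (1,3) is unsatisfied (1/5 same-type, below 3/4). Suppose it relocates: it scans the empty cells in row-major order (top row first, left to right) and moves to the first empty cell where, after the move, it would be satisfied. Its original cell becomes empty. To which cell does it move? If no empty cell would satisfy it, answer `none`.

none

Vacating (1,3). Empty cells in order:
  (0,1): 1/3 same-type → still unsatisfied.
  (0,2): 0/2 same-type → still unsatisfied.
  (0,3): 0/3 same-type → still unsatisfied.
  (1,0): 1/3 same-type → still unsatisfied.
  (2,0): 0/3 same-type → still unsatisfied.
  (2,4): 1/4 same-type → still unsatisfied.
  (3,0): 0/2 same-type → still unsatisfied.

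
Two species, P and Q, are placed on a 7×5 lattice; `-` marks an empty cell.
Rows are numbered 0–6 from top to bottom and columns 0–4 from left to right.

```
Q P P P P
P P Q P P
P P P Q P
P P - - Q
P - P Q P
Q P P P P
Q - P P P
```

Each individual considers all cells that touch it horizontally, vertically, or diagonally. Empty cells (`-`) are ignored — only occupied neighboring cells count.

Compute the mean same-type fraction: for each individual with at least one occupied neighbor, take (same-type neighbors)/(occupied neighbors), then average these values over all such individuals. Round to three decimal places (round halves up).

(0,0)Q 0/3
(0,1)P 3/5
(0,2)P 4/5
(0,3)P 4/5
(0,4)P 3/3
(1,0)P 4/5
(1,1)P 6/8
(1,2)Q 1/8
(1,3)P 6/8
(1,4)P 4/5
(2,0)P 5/5
(2,1)P 6/7
(2,2)P 4/6
(2,3)Q 2/6
(2,4)P 2/4
(3,0)P 4/4
(3,1)P 6/6
(3,4)Q 2/4
(4,0)P 3/4
(4,2)P 4/5
(4,3)Q 1/6
(4,4)P 2/4
(5,0)Q 1/3
(5,1)P 4/6
(5,2)P 5/6
(5,3)P 7/8
(5,4)P 4/5
(6,0)Q 1/2
(6,2)P 4/4
(6,3)P 5/5
(6,4)P 3/3
Sum over 31 individuals: 0/3 + 3/5 + 4/5 + 4/5 + 3/3 + 4/5 + 6/8 + 1/8 + 6/8 + 4/5 + 5/5 + 6/7 + 4/6 + 2/6 + 2/4 + 4/4 + 6/6 + 2/4 + 3/4 + 4/5 + 1/6 + 2/4 + 1/3 + 4/6 + 5/6 + 7/8 + 4/5 + 1/2 + 4/4 + 5/5 + 3/3 = 3011/140; mean = 3011/140 ÷ 31 = 3011/4340 = 0.693778… → 0.694.

0.694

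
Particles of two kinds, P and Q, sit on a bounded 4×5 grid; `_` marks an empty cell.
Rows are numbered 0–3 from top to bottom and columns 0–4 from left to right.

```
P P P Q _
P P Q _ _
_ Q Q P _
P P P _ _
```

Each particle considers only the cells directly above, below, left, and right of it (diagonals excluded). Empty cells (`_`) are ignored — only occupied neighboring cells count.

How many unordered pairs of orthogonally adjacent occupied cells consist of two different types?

Scan each occupied cell's neighbors to the right and below so each pair is counted once.
From row 0: 2 unlike of 6 pairs (running 2/6).
From row 1: 2 unlike of 4 pairs (running 4/10).
From row 2: 3 unlike of 4 pairs (running 7/14).
From row 3: 0 unlike of 2 pairs (running 7/16).
Total adjacent occupied pairs: 16; unlike-type pairs: 7.

7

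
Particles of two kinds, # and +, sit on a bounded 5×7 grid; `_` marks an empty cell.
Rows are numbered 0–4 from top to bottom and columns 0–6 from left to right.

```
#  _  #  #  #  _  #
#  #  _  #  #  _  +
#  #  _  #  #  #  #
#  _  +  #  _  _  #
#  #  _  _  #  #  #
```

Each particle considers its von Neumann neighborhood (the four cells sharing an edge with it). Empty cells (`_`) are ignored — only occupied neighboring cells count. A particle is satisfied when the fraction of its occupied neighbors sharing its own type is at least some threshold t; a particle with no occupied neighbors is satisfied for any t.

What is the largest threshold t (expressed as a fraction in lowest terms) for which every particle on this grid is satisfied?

(0,0)# 1/1
(0,2)# 1/1
(0,3)# 3/3
(0,4)# 2/2
(0,6)# 0/1
(1,0)# 3/3
(1,1)# 2/2
(1,3)# 3/3
(1,4)# 3/3
(1,6)+ 0/2
(2,0)# 3/3
(2,1)# 2/2
(2,3)# 3/3
(2,4)# 3/3
(2,5)# 2/2
(2,6)# 2/3
(3,0)# 2/2
(3,2)+ 0/1
(3,3)# 1/2
(3,6)# 2/2
(4,0)# 2/2
(4,1)# 1/1
(4,4)# 1/1
(4,5)# 2/2
(4,6)# 2/2
The smallest same-type fraction is 0/1 at (0,6), which reduces to 0/1. Any threshold above that leaves this particle unsatisfied.

0/1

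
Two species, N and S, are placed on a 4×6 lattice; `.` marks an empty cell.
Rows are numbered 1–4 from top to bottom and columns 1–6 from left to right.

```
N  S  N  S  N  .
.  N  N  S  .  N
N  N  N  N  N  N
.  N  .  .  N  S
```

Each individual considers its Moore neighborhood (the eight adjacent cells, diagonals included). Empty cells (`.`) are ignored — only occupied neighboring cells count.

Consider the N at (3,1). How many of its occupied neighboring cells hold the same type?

Occupied neighbors of (3,1): (2,2)=N, (3,2)=N, (4,2)=N.
Same type (N): 3 of 3.

3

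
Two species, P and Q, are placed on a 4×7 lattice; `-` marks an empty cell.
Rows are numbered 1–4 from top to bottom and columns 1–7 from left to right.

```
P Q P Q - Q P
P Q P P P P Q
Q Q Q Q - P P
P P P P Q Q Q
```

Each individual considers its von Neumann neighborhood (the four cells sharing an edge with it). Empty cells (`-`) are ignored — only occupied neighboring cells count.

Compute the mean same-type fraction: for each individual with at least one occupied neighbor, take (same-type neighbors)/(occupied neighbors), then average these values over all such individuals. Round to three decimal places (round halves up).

(1,1)P 1/2
(1,2)Q 1/3
(1,3)P 1/3
(1,4)Q 0/2
(1,6)Q 0/2
(1,7)P 0/2
(2,1)P 1/3
(2,2)Q 2/4
(2,3)P 2/4
(2,4)P 2/4
(2,5)P 2/2
(2,6)P 2/4
(2,7)Q 0/3
(3,1)Q 1/3
(3,2)Q 3/4
(3,3)Q 2/4
(3,4)Q 1/3
(3,6)P 2/3
(3,7)P 1/3
(4,1)P 1/2
(4,2)P 2/3
(4,3)P 2/3
(4,4)P 1/3
(4,5)Q 1/2
(4,6)Q 2/3
(4,7)Q 1/2
Sum over 26 individuals: 1/2 + 1/3 + 1/3 + 0/2 + 0/2 + 0/2 + 1/3 + 2/4 + 2/4 + 2/4 + 2/2 + 2/4 + 0/3 + 1/3 + 3/4 + 2/4 + 1/3 + 2/3 + 1/3 + 1/2 + 2/3 + 2/3 + 1/3 + 1/2 + 2/3 + 1/2 = 45/4; mean = 45/4 ÷ 26 = 45/104 = 0.432692… → 0.433.

0.433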